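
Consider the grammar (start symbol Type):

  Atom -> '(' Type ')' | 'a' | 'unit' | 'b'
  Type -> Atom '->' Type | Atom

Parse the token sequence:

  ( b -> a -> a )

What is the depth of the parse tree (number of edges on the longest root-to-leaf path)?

[Type [Atom ( [Type [Atom b] -> [Type [Atom a] -> [Type [Atom a]]]] )]]

6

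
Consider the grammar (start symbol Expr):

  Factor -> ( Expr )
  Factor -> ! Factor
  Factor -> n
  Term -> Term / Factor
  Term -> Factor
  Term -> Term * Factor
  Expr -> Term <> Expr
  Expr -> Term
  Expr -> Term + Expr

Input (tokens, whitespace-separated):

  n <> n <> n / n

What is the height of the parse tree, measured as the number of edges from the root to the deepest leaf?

6

[Expr [Term [Factor n]] <> [Expr [Term [Factor n]] <> [Expr [Term [Term [Factor n]] / [Factor n]]]]]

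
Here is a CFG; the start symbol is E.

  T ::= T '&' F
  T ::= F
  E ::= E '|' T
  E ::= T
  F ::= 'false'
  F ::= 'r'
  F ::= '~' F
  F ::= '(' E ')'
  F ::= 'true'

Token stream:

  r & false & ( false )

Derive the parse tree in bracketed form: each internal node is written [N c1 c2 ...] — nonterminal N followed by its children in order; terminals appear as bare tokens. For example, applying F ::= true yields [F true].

[E [T [T [T [F r]] & [F false]] & [F ( [E [T [F false]]] )]]]

E
T
T & F
T & F & F
F & F & F
r & F & F
r & false & F
r & false & ( E )
r & false & ( T )
r & false & ( F )
r & false & ( false )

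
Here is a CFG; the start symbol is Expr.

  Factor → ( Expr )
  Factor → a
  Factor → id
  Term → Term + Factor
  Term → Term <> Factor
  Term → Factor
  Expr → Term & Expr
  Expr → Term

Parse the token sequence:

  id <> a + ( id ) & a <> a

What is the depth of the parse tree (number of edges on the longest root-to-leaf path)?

6

[Expr [Term [Term [Term [Factor id]] <> [Factor a]] + [Factor ( [Expr [Term [Factor id]]] )]] & [Expr [Term [Term [Factor a]] <> [Factor a]]]]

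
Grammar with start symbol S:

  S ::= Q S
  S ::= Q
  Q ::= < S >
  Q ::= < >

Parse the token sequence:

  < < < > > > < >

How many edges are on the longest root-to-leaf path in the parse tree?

6

[S [Q < [S [Q < [S [Q < >]] >]] >] [S [Q < >]]]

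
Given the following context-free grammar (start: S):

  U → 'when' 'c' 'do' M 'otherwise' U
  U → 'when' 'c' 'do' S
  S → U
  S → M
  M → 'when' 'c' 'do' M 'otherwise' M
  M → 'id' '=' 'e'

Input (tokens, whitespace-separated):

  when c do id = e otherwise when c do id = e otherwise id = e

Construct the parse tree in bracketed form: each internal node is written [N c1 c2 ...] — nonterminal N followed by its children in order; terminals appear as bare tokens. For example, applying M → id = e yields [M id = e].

[S [M when c do [M id = e] otherwise [M when c do [M id = e] otherwise [M id = e]]]]

S
M
when c do M otherwise M
when c do id = e otherwise M
when c do id = e otherwise when c do M otherwise M
when c do id = e otherwise when c do id = e otherwise M
when c do id = e otherwise when c do id = e otherwise id = e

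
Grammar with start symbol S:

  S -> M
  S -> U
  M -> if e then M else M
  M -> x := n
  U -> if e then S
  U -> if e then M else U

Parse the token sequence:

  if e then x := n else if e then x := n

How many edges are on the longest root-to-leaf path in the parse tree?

[S [U if e then [M x := n] else [U if e then [S [M x := n]]]]]

5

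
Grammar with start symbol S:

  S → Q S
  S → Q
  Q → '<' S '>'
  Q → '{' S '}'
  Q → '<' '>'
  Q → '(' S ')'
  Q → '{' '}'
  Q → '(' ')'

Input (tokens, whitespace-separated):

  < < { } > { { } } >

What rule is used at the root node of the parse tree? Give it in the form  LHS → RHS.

[S [Q < [S [Q < [S [Q { }]] >] [S [Q { [S [Q { }]] }]]] >]]

S → Q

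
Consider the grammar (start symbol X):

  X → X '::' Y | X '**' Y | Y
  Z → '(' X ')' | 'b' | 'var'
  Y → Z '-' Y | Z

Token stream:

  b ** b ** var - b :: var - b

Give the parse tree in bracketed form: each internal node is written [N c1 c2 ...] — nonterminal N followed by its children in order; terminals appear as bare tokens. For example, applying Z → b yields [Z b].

[X [X [X [X [Y [Z b]]] ** [Y [Z b]]] ** [Y [Z var] - [Y [Z b]]]] :: [Y [Z var] - [Y [Z b]]]]

X
X :: Y
X ** Y :: Y
X ** Y ** Y :: Y
Y ** Y ** Y :: Y
Z ** Y ** Y :: Y
b ** Y ** Y :: Y
b ** Z ** Y :: Y
b ** b ** Y :: Y
b ** b ** Z - Y :: Y
b ** b ** var - Y :: Y
b ** b ** var - Z :: Y
b ** b ** var - b :: Y
b ** b ** var - b :: Z - Y
b ** b ** var - b :: var - Y
b ** b ** var - b :: var - Z
b ** b ** var - b :: var - b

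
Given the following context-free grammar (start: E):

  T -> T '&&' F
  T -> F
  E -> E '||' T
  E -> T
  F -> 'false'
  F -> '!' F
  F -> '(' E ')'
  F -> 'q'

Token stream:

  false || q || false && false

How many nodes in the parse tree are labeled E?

3

[E [E [E [T [F false]]] || [T [F q]]] || [T [T [F false]] && [F false]]]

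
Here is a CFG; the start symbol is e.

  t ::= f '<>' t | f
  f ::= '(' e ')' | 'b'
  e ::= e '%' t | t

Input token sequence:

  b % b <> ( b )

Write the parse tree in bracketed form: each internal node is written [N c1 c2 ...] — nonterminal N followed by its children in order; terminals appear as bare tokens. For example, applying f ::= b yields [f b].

[e [e [t [f b]]] % [t [f b] <> [t [f ( [e [t [f b]]] )]]]]

e
e % t
t % t
f % t
b % t
b % f <> t
b % b <> t
b % b <> f
b % b <> ( e )
b % b <> ( t )
b % b <> ( f )
b % b <> ( b )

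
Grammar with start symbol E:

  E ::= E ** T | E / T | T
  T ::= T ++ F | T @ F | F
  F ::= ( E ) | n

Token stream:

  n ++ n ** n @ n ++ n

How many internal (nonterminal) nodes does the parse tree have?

[E [E [T [T [F n]] ++ [F n]]] ** [T [T [T [F n]] @ [F n]] ++ [F n]]]

12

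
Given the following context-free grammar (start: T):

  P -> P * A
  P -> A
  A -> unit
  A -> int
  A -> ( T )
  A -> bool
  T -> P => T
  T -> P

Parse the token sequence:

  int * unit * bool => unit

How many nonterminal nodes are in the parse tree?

10

[T [P [P [P [A int]] * [A unit]] * [A bool]] => [T [P [A unit]]]]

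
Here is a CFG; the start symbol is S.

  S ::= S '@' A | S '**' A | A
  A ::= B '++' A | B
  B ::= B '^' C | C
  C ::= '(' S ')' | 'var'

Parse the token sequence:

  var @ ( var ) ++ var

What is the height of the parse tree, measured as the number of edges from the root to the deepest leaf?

8

[S [S [A [B [C var]]]] @ [A [B [C ( [S [A [B [C var]]]] )]] ++ [A [B [C var]]]]]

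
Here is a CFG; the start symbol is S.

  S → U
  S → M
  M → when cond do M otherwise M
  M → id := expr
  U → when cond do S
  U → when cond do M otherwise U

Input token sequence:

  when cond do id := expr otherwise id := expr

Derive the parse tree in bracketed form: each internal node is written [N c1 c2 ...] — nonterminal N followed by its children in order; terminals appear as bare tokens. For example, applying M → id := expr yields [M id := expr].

[S [M when cond do [M id := expr] otherwise [M id := expr]]]

S
M
when cond do M otherwise M
when cond do id := expr otherwise M
when cond do id := expr otherwise id := expr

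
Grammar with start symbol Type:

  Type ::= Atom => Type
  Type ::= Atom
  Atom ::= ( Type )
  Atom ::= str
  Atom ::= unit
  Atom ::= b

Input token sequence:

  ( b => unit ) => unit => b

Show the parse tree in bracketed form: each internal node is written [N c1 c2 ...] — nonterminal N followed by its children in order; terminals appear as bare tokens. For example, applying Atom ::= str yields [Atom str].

Type
Atom => Type
( Type ) => Type
( Atom => Type ) => Type
( b => Type ) => Type
( b => Atom ) => Type
( b => unit ) => Type
( b => unit ) => Atom => Type
( b => unit ) => unit => Type
( b => unit ) => unit => Atom
( b => unit ) => unit => b

[Type [Atom ( [Type [Atom b] => [Type [Atom unit]]] )] => [Type [Atom unit] => [Type [Atom b]]]]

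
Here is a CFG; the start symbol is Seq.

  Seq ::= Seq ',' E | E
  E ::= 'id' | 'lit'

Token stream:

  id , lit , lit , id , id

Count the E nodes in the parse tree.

[Seq [Seq [Seq [Seq [Seq [E id]] , [E lit]] , [E lit]] , [E id]] , [E id]]

5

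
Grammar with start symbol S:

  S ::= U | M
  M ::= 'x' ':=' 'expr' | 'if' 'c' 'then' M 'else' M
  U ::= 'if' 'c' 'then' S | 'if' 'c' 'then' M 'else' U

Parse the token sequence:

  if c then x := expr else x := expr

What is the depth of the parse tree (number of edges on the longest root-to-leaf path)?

[S [M if c then [M x := expr] else [M x := expr]]]

3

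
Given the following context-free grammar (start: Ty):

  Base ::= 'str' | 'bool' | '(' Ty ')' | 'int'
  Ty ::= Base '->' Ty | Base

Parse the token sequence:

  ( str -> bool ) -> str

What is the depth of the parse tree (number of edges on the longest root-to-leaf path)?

[Ty [Base ( [Ty [Base str] -> [Ty [Base bool]]] )] -> [Ty [Base str]]]

5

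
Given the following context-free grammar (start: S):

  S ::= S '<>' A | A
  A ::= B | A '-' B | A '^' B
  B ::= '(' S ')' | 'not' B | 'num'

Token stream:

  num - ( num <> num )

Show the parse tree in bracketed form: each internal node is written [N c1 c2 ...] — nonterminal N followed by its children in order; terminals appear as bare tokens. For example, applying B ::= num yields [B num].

S
A
A - B
B - B
num - B
num - ( S )
num - ( S <> A )
num - ( A <> A )
num - ( B <> A )
num - ( num <> A )
num - ( num <> B )
num - ( num <> num )

[S [A [A [B num]] - [B ( [S [S [A [B num]]] <> [A [B num]]] )]]]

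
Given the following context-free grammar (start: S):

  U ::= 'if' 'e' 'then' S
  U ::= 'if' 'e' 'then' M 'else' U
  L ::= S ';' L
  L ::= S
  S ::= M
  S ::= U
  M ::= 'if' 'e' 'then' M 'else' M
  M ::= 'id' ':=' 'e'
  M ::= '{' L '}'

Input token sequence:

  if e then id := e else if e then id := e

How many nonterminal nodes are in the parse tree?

[S [U if e then [M id := e] else [U if e then [S [M id := e]]]]]

6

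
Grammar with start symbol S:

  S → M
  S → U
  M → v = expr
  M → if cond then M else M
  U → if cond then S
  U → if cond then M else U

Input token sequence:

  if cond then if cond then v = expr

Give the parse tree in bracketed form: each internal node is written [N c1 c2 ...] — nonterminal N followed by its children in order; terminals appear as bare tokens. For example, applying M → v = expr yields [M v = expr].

S
U
if cond then S
if cond then U
if cond then if cond then S
if cond then if cond then M
if cond then if cond then v = expr

[S [U if cond then [S [U if cond then [S [M v = expr]]]]]]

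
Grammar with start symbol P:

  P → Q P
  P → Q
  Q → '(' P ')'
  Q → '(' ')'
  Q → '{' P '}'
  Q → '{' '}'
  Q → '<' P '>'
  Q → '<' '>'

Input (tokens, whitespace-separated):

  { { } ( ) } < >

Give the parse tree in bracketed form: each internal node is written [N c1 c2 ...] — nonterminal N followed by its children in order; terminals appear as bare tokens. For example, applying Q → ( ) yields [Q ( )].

[P [Q { [P [Q { }] [P [Q ( )]]] }] [P [Q < >]]]

P
Q P
{ P } P
{ Q P } P
{ { } P } P
{ { } Q } P
{ { } ( ) } P
{ { } ( ) } Q
{ { } ( ) } < >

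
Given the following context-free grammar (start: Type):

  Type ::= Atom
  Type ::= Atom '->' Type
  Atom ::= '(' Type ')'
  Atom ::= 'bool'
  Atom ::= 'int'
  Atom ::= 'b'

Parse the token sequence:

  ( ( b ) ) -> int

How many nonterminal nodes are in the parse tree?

[Type [Atom ( [Type [Atom ( [Type [Atom b]] )]] )] -> [Type [Atom int]]]

8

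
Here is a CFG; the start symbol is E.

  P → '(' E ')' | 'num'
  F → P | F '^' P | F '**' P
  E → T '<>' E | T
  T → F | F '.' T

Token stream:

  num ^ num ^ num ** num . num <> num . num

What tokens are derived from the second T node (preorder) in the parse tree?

num

[E [T [F [F [F [F [P num]] ^ [P num]] ^ [P num]] ** [P num]] . [T [F [P num]]]] <> [E [T [F [P num]] . [T [F [P num]]]]]]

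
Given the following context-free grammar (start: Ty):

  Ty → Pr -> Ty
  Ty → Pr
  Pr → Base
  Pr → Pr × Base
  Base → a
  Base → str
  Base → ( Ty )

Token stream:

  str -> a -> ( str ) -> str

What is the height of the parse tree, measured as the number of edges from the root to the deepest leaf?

[Ty [Pr [Base str]] -> [Ty [Pr [Base a]] -> [Ty [Pr [Base ( [Ty [Pr [Base str]]] )]] -> [Ty [Pr [Base str]]]]]]

8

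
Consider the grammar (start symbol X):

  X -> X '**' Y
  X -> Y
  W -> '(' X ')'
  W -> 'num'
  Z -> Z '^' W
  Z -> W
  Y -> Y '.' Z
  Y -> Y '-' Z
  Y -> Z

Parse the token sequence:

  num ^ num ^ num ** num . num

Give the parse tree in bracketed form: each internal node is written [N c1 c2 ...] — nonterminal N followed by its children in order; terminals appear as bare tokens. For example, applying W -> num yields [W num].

X
X ** Y
Y ** Y
Z ** Y
Z ^ W ** Y
Z ^ W ^ W ** Y
W ^ W ^ W ** Y
num ^ W ^ W ** Y
num ^ num ^ W ** Y
num ^ num ^ num ** Y
num ^ num ^ num ** Y . Z
num ^ num ^ num ** Z . Z
num ^ num ^ num ** W . Z
num ^ num ^ num ** num . Z
num ^ num ^ num ** num . W
num ^ num ^ num ** num . num

[X [X [Y [Z [Z [Z [W num]] ^ [W num]] ^ [W num]]]] ** [Y [Y [Z [W num]]] . [Z [W num]]]]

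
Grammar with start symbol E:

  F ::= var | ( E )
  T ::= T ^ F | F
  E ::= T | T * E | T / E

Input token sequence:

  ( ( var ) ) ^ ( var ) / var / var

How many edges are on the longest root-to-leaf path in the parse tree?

[E [T [T [F ( [E [T [F ( [E [T [F var]]] )]]] )]] ^ [F ( [E [T [F var]]] )]] / [E [T [F var]] / [E [T [F var]]]]]

10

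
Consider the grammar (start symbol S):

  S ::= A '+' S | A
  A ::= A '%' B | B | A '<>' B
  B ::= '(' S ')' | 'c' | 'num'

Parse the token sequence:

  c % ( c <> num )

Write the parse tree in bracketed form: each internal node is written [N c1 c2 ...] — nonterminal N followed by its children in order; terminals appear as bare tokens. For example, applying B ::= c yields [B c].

S
A
A % B
B % B
c % B
c % ( S )
c % ( A )
c % ( A <> B )
c % ( B <> B )
c % ( c <> B )
c % ( c <> num )

[S [A [A [B c]] % [B ( [S [A [A [B c]] <> [B num]]] )]]]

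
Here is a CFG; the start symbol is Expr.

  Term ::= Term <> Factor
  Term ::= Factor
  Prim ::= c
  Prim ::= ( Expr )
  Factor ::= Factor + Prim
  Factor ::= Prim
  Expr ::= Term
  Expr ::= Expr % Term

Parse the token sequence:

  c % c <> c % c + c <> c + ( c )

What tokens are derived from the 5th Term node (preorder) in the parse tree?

[Expr [Expr [Expr [Term [Factor [Prim c]]]] % [Term [Term [Factor [Prim c]]] <> [Factor [Prim c]]]] % [Term [Term [Factor [Factor [Prim c]] + [Prim c]]] <> [Factor [Factor [Prim c]] + [Prim ( [Expr [Term [Factor [Prim c]]]] )]]]]

c + c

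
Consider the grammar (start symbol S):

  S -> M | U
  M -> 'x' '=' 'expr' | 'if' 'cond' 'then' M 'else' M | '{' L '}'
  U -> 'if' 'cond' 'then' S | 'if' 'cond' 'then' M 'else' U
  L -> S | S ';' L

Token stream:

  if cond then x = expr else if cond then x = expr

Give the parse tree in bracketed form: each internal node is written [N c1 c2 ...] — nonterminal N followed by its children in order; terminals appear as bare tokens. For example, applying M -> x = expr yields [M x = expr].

[S [U if cond then [M x = expr] else [U if cond then [S [M x = expr]]]]]

S
U
if cond then M else U
if cond then x = expr else U
if cond then x = expr else if cond then S
if cond then x = expr else if cond then M
if cond then x = expr else if cond then x = expr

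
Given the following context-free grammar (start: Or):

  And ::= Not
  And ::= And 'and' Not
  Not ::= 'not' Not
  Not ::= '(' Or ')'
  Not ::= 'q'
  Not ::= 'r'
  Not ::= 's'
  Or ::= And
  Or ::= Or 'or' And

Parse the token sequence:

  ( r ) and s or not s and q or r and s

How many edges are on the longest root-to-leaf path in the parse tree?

[Or [Or [Or [And [And [Not ( [Or [And [Not r]]] )]] and [Not s]]] or [And [And [Not not [Not s]]] and [Not q]]] or [And [And [Not r]] and [Not s]]]

9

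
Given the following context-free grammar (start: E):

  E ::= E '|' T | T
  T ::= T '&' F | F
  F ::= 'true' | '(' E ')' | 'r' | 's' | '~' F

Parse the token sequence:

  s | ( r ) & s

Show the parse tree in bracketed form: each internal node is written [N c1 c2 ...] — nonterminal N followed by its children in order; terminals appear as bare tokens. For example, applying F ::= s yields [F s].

[E [E [T [F s]]] | [T [T [F ( [E [T [F r]]] )]] & [F s]]]

E
E | T
T | T
F | T
s | T
s | T & F
s | F & F
s | ( E ) & F
s | ( T ) & F
s | ( F ) & F
s | ( r ) & F
s | ( r ) & s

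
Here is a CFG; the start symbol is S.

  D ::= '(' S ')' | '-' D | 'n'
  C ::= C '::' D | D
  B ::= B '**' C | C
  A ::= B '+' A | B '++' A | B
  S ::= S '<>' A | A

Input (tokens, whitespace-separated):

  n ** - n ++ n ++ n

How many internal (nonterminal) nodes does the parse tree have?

17

[S [A [B [B [C [D n]]] ** [C [D - [D n]]]] ++ [A [B [C [D n]]] ++ [A [B [C [D n]]]]]]]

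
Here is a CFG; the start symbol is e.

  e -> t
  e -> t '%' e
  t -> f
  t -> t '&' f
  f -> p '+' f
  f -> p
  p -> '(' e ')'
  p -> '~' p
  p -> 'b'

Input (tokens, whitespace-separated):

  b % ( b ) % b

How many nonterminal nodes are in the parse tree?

[e [t [f [p b]]] % [e [t [f [p ( [e [t [f [p b]]]] )]]] % [e [t [f [p b]]]]]]

16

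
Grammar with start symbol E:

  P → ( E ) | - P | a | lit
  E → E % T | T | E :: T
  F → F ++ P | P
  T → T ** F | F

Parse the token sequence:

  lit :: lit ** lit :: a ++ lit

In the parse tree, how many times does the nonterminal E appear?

[E [E [E [T [F [P lit]]]] :: [T [T [F [P lit]]] ** [F [P lit]]]] :: [T [F [F [P a]] ++ [P lit]]]]

3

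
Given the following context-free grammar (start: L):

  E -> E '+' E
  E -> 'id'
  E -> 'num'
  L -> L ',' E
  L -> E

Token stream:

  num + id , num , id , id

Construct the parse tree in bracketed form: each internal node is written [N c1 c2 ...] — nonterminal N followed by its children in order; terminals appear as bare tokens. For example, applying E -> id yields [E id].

L
L , E
L , E , E
L , E , E , E
E , E , E , E
E + E , E , E , E
num + E , E , E , E
num + id , E , E , E
num + id , num , E , E
num + id , num , id , E
num + id , num , id , id

[L [L [L [L [E [E num] + [E id]]] , [E num]] , [E id]] , [E id]]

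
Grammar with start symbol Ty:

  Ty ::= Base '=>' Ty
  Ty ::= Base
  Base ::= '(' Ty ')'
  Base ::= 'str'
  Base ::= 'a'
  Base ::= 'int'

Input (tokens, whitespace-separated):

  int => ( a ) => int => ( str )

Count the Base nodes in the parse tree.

6

[Ty [Base int] => [Ty [Base ( [Ty [Base a]] )] => [Ty [Base int] => [Ty [Base ( [Ty [Base str]] )]]]]]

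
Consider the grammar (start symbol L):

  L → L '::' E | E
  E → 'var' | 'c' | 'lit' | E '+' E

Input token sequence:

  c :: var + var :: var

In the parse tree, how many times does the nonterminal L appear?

3

[L [L [L [E c]] :: [E [E var] + [E var]]] :: [E var]]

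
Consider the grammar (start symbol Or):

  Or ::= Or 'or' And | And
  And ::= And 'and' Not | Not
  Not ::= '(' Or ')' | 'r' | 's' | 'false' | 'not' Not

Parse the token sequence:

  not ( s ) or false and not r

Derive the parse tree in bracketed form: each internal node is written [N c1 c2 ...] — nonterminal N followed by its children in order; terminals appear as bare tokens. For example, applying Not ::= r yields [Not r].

[Or [Or [And [Not not [Not ( [Or [And [Not s]]] )]]]] or [And [And [Not false]] and [Not not [Not r]]]]

Or
Or or And
And or And
Not or And
not Not or And
not ( Or ) or And
not ( And ) or And
not ( Not ) or And
not ( s ) or And
not ( s ) or And and Not
not ( s ) or Not and Not
not ( s ) or false and Not
not ( s ) or false and not Not
not ( s ) or false and not r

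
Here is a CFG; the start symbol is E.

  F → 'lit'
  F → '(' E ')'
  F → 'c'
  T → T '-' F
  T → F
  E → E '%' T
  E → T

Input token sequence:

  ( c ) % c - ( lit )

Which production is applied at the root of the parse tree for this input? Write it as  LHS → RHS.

E → E '%' T

[E [E [T [F ( [E [T [F c]]] )]]] % [T [T [F c]] - [F ( [E [T [F lit]]] )]]]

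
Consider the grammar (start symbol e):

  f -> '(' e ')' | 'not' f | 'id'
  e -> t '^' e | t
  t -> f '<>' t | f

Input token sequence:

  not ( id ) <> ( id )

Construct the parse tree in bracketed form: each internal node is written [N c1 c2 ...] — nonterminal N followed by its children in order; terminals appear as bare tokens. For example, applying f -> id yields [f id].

e
t
f <> t
not f <> t
not ( e ) <> t
not ( t ) <> t
not ( f ) <> t
not ( id ) <> t
not ( id ) <> f
not ( id ) <> ( e )
not ( id ) <> ( t )
not ( id ) <> ( f )
not ( id ) <> ( id )

[e [t [f not [f ( [e [t [f id]]] )]] <> [t [f ( [e [t [f id]]] )]]]]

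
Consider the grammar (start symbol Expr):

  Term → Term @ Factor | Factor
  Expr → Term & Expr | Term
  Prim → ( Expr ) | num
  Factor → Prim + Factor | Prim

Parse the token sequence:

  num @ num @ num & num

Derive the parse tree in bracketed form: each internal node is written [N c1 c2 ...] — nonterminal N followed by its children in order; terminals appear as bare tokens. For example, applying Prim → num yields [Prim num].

[Expr [Term [Term [Term [Factor [Prim num]]] @ [Factor [Prim num]]] @ [Factor [Prim num]]] & [Expr [Term [Factor [Prim num]]]]]

Expr
Term & Expr
Term @ Factor & Expr
Term @ Factor @ Factor & Expr
Factor @ Factor @ Factor & Expr
Prim @ Factor @ Factor & Expr
num @ Factor @ Factor & Expr
num @ Prim @ Factor & Expr
num @ num @ Factor & Expr
num @ num @ Prim & Expr
num @ num @ num & Expr
num @ num @ num & Term
num @ num @ num & Factor
num @ num @ num & Prim
num @ num @ num & num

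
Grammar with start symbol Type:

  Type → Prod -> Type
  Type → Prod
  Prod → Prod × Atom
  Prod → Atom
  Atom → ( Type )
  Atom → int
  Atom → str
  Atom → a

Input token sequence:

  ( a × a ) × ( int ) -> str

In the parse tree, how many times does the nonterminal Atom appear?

6

[Type [Prod [Prod [Atom ( [Type [Prod [Prod [Atom a]] × [Atom a]]] )]] × [Atom ( [Type [Prod [Atom int]]] )]] -> [Type [Prod [Atom str]]]]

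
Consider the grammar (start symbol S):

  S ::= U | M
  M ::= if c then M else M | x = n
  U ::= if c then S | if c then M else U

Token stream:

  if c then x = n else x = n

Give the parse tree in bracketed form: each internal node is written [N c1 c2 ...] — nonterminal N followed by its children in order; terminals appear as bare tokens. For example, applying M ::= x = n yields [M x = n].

[S [M if c then [M x = n] else [M x = n]]]

S
M
if c then M else M
if c then x = n else M
if c then x = n else x = n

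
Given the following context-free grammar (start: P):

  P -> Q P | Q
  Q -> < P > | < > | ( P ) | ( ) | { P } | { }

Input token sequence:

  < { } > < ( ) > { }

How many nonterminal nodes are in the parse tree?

[P [Q < [P [Q { }]] >] [P [Q < [P [Q ( )]] >] [P [Q { }]]]]

10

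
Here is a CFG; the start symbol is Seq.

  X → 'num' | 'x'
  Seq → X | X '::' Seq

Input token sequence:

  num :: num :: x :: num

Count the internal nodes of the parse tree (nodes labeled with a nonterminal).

[Seq [X num] :: [Seq [X num] :: [Seq [X x] :: [Seq [X num]]]]]

8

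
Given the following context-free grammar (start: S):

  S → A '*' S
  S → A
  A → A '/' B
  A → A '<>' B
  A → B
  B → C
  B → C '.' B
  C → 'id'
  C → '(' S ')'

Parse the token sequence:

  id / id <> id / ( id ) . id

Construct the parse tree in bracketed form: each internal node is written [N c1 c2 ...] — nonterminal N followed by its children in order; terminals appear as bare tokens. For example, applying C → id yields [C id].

S
A
A / B
A <> B / B
A / B <> B / B
B / B <> B / B
C / B <> B / B
id / B <> B / B
id / C <> B / B
id / id <> B / B
id / id <> C / B
id / id <> id / B
id / id <> id / C . B
id / id <> id / ( S ) . B
id / id <> id / ( A ) . B
id / id <> id / ( B ) . B
id / id <> id / ( C ) . B
id / id <> id / ( id ) . B
id / id <> id / ( id ) . C
id / id <> id / ( id ) . id

[S [A [A [A [A [B [C id]]] / [B [C id]]] <> [B [C id]]] / [B [C ( [S [A [B [C id]]]] )] . [B [C id]]]]]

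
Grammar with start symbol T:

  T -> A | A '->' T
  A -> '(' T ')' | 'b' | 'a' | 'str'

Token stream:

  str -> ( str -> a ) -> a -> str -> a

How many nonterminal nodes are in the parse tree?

14

[T [A str] -> [T [A ( [T [A str] -> [T [A a]]] )] -> [T [A a] -> [T [A str] -> [T [A a]]]]]]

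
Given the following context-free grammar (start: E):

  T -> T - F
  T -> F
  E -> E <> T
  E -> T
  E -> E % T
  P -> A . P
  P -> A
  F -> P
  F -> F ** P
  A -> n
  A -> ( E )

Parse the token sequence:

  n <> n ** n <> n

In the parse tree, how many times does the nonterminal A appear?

4

[E [E [E [T [F [P [A n]]]]] <> [T [F [F [P [A n]]] ** [P [A n]]]]] <> [T [F [P [A n]]]]]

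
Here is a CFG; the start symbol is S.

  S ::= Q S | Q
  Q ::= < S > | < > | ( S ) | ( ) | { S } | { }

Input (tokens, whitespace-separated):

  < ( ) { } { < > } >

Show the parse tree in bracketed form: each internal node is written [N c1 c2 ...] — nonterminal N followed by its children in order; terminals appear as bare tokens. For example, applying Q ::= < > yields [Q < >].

[S [Q < [S [Q ( )] [S [Q { }] [S [Q { [S [Q < >]] }]]]] >]]

S
Q
< S >
< Q S >
< ( ) S >
< ( ) Q S >
< ( ) { } S >
< ( ) { } Q >
< ( ) { } { S } >
< ( ) { } { Q } >
< ( ) { } { < > } >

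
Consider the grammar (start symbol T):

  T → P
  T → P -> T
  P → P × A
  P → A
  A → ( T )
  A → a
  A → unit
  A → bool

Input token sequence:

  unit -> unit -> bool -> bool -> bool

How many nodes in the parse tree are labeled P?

[T [P [A unit]] -> [T [P [A unit]] -> [T [P [A bool]] -> [T [P [A bool]] -> [T [P [A bool]]]]]]]

5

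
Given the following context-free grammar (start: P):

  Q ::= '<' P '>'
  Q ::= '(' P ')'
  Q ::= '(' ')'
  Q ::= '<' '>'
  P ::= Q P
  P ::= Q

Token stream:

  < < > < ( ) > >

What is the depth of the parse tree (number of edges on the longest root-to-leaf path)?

7

[P [Q < [P [Q < >] [P [Q < [P [Q ( )]] >]]] >]]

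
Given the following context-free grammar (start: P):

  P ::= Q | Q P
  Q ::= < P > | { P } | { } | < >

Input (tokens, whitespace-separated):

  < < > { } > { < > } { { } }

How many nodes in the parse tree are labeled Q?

[P [Q < [P [Q < >] [P [Q { }]]] >] [P [Q { [P [Q < >]] }] [P [Q { [P [Q { }]] }]]]]

7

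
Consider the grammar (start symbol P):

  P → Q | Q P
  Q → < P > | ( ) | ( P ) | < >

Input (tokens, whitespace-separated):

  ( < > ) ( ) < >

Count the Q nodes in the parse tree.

[P [Q ( [P [Q < >]] )] [P [Q ( )] [P [Q < >]]]]

4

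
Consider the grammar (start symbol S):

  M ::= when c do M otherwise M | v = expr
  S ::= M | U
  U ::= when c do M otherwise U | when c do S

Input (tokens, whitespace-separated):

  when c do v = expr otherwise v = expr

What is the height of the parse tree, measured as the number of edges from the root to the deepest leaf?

[S [M when c do [M v = expr] otherwise [M v = expr]]]

3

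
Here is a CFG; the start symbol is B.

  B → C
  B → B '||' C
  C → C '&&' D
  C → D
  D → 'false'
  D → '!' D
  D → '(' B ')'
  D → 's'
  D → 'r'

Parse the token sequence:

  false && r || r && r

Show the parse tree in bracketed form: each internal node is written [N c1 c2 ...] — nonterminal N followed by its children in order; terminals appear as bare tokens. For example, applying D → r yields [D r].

[B [B [C [C [D false]] && [D r]]] || [C [C [D r]] && [D r]]]

B
B || C
C || C
C && D || C
D && D || C
false && D || C
false && r || C
false && r || C && D
false && r || D && D
false && r || r && D
false && r || r && r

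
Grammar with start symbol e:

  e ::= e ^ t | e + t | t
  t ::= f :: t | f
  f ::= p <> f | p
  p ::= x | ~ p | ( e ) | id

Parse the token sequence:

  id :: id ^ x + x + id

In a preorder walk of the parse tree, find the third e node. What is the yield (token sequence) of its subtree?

[e [e [e [e [t [f [p id]] :: [t [f [p id]]]]] ^ [t [f [p x]]]] + [t [f [p x]]]] + [t [f [p id]]]]

id :: id ^ x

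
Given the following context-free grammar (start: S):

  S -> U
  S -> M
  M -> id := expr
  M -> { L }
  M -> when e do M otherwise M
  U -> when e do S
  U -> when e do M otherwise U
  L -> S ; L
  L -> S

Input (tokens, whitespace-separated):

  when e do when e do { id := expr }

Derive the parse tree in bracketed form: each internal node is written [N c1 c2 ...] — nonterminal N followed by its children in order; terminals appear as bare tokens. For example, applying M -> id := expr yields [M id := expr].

[S [U when e do [S [U when e do [S [M { [L [S [M id := expr]]] }]]]]]]

S
U
when e do S
when e do U
when e do when e do S
when e do when e do M
when e do when e do { L }
when e do when e do { S }
when e do when e do { M }
when e do when e do { id := expr }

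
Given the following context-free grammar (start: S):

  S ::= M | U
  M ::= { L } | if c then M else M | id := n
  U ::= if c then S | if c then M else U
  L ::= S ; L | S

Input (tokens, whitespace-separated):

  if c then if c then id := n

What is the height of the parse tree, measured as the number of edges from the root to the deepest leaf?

6

[S [U if c then [S [U if c then [S [M id := n]]]]]]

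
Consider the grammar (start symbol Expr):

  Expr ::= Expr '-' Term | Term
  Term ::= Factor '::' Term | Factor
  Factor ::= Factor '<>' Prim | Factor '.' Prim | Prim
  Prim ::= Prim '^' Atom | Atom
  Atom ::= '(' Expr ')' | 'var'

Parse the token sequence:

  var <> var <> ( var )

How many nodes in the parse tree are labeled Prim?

4

[Expr [Term [Factor [Factor [Factor [Prim [Atom var]]] <> [Prim [Atom var]]] <> [Prim [Atom ( [Expr [Term [Factor [Prim [Atom var]]]]] )]]]]]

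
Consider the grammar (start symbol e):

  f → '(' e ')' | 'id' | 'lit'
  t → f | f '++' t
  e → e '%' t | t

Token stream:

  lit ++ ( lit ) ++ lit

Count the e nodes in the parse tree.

2

[e [t [f lit] ++ [t [f ( [e [t [f lit]]] )] ++ [t [f lit]]]]]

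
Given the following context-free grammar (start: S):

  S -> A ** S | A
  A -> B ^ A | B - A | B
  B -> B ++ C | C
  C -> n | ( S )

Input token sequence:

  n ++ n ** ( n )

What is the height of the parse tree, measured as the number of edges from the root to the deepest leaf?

[S [A [B [B [C n]] ++ [C n]]] ** [S [A [B [C ( [S [A [B [C n]]]] )]]]]]

9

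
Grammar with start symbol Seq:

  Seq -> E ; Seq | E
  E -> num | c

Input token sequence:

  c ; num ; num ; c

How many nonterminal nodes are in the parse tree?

[Seq [E c] ; [Seq [E num] ; [Seq [E num] ; [Seq [E c]]]]]

8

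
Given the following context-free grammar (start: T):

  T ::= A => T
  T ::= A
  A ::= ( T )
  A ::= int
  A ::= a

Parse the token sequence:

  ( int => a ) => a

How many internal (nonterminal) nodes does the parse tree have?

[T [A ( [T [A int] => [T [A a]]] )] => [T [A a]]]

8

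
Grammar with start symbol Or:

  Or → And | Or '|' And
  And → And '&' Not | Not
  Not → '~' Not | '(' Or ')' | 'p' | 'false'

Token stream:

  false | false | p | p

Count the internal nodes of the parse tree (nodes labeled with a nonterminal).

12

[Or [Or [Or [Or [And [Not false]]] | [And [Not false]]] | [And [Not p]]] | [And [Not p]]]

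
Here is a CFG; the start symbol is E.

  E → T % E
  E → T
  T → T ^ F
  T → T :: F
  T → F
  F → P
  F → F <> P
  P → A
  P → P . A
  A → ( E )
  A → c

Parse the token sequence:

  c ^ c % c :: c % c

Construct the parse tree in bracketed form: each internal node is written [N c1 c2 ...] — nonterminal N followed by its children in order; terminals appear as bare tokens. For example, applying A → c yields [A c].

[E [T [T [F [P [A c]]]] ^ [F [P [A c]]]] % [E [T [T [F [P [A c]]]] :: [F [P [A c]]]] % [E [T [F [P [A c]]]]]]]

E
T % E
T ^ F % E
F ^ F % E
P ^ F % E
A ^ F % E
c ^ F % E
c ^ P % E
c ^ A % E
c ^ c % E
c ^ c % T % E
c ^ c % T :: F % E
c ^ c % F :: F % E
c ^ c % P :: F % E
c ^ c % A :: F % E
c ^ c % c :: F % E
c ^ c % c :: P % E
c ^ c % c :: A % E
c ^ c % c :: c % E
c ^ c % c :: c % T
c ^ c % c :: c % F
c ^ c % c :: c % P
c ^ c % c :: c % A
c ^ c % c :: c % c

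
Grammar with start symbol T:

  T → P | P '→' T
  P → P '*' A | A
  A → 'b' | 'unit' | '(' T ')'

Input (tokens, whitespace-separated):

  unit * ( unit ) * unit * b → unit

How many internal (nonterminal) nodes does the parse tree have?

15

[T [P [P [P [P [A unit]] * [A ( [T [P [A unit]]] )]] * [A unit]] * [A b]] → [T [P [A unit]]]]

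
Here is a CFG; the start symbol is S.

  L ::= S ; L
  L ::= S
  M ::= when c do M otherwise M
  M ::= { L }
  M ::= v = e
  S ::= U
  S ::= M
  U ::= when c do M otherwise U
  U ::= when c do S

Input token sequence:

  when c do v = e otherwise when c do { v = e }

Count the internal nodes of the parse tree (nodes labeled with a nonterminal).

9

[S [U when c do [M v = e] otherwise [U when c do [S [M { [L [S [M v = e]]] }]]]]]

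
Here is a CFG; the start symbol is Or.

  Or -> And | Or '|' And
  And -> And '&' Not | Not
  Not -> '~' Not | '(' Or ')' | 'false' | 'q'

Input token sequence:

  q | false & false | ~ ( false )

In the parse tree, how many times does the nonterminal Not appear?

6

[Or [Or [Or [And [Not q]]] | [And [And [Not false]] & [Not false]]] | [And [Not ~ [Not ( [Or [And [Not false]]] )]]]]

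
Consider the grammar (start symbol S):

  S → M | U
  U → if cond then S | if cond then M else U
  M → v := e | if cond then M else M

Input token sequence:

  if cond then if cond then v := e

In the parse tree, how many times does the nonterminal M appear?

1

[S [U if cond then [S [U if cond then [S [M v := e]]]]]]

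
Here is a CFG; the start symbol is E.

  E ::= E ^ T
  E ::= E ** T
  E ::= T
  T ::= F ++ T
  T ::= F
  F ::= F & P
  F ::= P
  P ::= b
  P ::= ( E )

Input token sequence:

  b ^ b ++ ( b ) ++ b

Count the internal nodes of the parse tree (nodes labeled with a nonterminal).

18

[E [E [T [F [P b]]]] ^ [T [F [P b]] ++ [T [F [P ( [E [T [F [P b]]]] )]] ++ [T [F [P b]]]]]]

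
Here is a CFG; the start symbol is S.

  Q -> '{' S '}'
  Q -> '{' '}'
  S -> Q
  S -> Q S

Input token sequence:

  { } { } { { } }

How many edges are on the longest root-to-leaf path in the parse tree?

6

[S [Q { }] [S [Q { }] [S [Q { [S [Q { }]] }]]]]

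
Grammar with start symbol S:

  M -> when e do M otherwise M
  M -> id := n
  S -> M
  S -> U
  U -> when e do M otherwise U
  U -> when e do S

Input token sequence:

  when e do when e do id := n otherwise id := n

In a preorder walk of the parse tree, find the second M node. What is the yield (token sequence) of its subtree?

id := n

[S [U when e do [S [M when e do [M id := n] otherwise [M id := n]]]]]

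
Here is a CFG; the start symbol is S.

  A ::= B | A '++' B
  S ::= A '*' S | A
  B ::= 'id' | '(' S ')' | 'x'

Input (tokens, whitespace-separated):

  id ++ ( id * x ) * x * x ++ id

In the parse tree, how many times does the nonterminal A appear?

7

[S [A [A [B id]] ++ [B ( [S [A [B id]] * [S [A [B x]]]] )]] * [S [A [B x]] * [S [A [A [B x]] ++ [B id]]]]]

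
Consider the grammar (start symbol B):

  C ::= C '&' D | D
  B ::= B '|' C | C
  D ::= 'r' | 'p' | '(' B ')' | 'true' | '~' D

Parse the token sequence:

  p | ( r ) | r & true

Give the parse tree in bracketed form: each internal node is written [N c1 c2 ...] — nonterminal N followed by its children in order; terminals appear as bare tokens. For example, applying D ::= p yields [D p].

B
B | C
B | C | C
C | C | C
D | C | C
p | C | C
p | D | C
p | ( B ) | C
p | ( C ) | C
p | ( D ) | C
p | ( r ) | C
p | ( r ) | C & D
p | ( r ) | D & D
p | ( r ) | r & D
p | ( r ) | r & true

[B [B [B [C [D p]]] | [C [D ( [B [C [D r]]] )]]] | [C [C [D r]] & [D true]]]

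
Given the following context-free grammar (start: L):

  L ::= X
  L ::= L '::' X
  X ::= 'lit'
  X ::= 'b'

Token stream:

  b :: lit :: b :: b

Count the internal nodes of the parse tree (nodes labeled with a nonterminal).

[L [L [L [L [X b]] :: [X lit]] :: [X b]] :: [X b]]

8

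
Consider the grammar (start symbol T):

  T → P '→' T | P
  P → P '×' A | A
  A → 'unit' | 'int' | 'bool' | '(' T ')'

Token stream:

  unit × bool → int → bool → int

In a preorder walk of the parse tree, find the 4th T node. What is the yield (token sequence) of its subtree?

[T [P [P [A unit]] × [A bool]] → [T [P [A int]] → [T [P [A bool]] → [T [P [A int]]]]]]

int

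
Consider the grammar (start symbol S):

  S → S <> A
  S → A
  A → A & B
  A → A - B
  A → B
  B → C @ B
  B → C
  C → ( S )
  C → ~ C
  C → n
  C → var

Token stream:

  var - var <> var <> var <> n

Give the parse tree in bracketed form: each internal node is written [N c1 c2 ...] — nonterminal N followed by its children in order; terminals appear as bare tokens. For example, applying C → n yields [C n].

S
S <> A
S <> A <> A
S <> A <> A <> A
A <> A <> A <> A
A - B <> A <> A <> A
B - B <> A <> A <> A
C - B <> A <> A <> A
var - B <> A <> A <> A
var - C <> A <> A <> A
var - var <> A <> A <> A
var - var <> B <> A <> A
var - var <> C <> A <> A
var - var <> var <> A <> A
var - var <> var <> B <> A
var - var <> var <> C <> A
var - var <> var <> var <> A
var - var <> var <> var <> B
var - var <> var <> var <> C
var - var <> var <> var <> n

[S [S [S [S [A [A [B [C var]]] - [B [C var]]]] <> [A [B [C var]]]] <> [A [B [C var]]]] <> [A [B [C n]]]]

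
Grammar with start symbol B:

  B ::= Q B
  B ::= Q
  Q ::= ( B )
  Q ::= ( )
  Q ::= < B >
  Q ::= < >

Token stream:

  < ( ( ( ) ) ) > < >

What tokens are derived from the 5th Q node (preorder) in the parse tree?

[B [Q < [B [Q ( [B [Q ( [B [Q ( )]] )]] )]] >] [B [Q < >]]]

< >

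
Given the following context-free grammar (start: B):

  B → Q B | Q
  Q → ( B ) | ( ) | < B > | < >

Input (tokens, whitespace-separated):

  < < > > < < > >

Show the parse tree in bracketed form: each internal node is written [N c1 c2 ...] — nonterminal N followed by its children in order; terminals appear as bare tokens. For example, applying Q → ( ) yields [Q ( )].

B
Q B
< B > B
< Q > B
< < > > B
< < > > Q
< < > > < B >
< < > > < Q >
< < > > < < > >

[B [Q < [B [Q < >]] >] [B [Q < [B [Q < >]] >]]]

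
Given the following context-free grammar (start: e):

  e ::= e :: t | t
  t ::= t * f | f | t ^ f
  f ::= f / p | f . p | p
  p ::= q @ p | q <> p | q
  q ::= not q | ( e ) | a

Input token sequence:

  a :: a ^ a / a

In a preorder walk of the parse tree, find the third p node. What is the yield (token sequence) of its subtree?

a

[e [e [t [f [p [q a]]]]] :: [t [t [f [p [q a]]]] ^ [f [f [p [q a]]] / [p [q a]]]]]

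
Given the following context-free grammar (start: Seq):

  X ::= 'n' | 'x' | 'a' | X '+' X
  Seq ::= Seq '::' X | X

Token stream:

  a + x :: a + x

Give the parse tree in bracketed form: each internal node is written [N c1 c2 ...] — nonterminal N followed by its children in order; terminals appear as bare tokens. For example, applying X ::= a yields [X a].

Seq
Seq :: X
X :: X
X + X :: X
a + X :: X
a + x :: X
a + x :: X + X
a + x :: a + X
a + x :: a + x

[Seq [Seq [X [X a] + [X x]]] :: [X [X a] + [X x]]]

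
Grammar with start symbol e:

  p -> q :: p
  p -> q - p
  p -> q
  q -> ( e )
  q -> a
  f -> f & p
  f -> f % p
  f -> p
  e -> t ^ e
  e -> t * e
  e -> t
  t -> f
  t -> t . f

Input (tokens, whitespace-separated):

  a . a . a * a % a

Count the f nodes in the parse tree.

[e [t [t [t [f [p [q a]]]] . [f [p [q a]]]] . [f [p [q a]]]] * [e [t [f [f [p [q a]]] % [p [q a]]]]]]

5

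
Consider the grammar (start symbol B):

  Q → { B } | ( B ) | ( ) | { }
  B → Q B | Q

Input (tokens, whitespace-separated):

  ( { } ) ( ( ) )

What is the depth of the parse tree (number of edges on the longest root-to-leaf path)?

[B [Q ( [B [Q { }]] )] [B [Q ( [B [Q ( )]] )]]]

5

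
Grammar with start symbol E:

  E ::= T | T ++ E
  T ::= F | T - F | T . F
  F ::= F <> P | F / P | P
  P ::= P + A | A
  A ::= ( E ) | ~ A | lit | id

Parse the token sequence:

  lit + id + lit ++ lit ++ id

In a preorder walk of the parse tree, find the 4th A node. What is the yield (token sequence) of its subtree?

[E [T [F [P [P [P [A lit]] + [A id]] + [A lit]]]] ++ [E [T [F [P [A lit]]]] ++ [E [T [F [P [A id]]]]]]]

lit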